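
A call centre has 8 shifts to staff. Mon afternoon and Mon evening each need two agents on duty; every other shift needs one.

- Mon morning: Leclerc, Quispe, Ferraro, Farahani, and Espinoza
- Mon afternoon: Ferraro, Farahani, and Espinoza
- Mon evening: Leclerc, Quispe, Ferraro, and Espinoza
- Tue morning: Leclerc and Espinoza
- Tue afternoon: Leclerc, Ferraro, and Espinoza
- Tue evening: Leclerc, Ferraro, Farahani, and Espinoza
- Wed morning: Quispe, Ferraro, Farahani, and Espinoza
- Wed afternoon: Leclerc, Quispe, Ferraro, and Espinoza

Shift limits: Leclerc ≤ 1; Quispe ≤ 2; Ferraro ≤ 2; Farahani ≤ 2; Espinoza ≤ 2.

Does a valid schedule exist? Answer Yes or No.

No

Total capacity is 1+2+2+2+2 = 9 but 10 worker-slots are needed — infeasible.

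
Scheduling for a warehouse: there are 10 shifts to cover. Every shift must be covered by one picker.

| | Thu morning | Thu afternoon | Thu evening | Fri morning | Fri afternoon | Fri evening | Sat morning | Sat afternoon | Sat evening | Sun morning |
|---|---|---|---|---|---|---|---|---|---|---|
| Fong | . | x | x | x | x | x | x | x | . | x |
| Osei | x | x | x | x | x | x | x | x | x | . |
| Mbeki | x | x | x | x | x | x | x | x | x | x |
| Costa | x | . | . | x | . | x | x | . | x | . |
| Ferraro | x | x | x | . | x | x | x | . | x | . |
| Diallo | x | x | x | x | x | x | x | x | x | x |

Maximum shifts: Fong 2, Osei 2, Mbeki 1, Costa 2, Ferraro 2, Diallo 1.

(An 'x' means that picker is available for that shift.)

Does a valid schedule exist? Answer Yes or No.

Yes

One valid schedule: Thu morning→Osei, Thu afternoon→Osei, Thu evening→Mbeki, Fri morning→Costa, Fri afternoon→Ferraro, Fri evening→Ferraro, Sat morning→Diallo, Sat afternoon→Fong, Sat evening→Costa, Sun morning→Fong.
Loads: Fong 2/2, Osei 2/2, Mbeki 1/1, Costa 2/2, Ferraro 2/2, Diallo 1/1 — all within limits.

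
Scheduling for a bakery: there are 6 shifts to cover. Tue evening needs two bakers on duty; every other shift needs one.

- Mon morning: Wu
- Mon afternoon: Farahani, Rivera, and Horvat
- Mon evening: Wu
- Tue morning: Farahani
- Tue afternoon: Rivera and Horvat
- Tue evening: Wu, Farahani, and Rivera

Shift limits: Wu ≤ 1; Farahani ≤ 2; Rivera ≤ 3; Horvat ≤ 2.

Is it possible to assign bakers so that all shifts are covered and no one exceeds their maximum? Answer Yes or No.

No

Total capacity is 8 and 7 slots are needed, so capacity alone doesn't rule it out.
Shifts {Mon morning, Mon evening} need 2 worker-slots in total, but the bakers available for any of those shifts (Wu) can supply at most 1 among them. So no valid schedule exists.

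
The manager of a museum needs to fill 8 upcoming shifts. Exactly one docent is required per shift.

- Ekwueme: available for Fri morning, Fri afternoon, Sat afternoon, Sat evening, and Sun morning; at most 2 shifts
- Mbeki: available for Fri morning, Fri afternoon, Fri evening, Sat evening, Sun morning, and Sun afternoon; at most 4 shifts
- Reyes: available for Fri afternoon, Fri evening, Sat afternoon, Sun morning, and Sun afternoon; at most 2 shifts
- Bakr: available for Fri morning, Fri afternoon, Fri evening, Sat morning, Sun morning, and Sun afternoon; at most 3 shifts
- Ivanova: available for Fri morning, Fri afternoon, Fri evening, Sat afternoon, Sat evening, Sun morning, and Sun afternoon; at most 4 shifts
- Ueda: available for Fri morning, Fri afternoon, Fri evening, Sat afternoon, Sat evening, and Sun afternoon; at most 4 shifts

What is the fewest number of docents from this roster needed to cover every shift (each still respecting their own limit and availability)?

8 slots to fill and no one can take more than 4, so at least ⌈8/4⌉ = 2 docents are needed.
No set of 2 docents can cover every shift (each such set leaves at least one shift with no one available or exceeds a cap).
Ekwueme, Mbeki, and Bakr alone can cover everything: Fri morning→Mbeki, Fri afternoon→Mbeki, Fri evening→Mbeki, Sat morning→Bakr, Sat afternoon→Ekwueme, Sat evening→Ekwueme, Sun morning→Bakr, Sun afternoon→Mbeki.

3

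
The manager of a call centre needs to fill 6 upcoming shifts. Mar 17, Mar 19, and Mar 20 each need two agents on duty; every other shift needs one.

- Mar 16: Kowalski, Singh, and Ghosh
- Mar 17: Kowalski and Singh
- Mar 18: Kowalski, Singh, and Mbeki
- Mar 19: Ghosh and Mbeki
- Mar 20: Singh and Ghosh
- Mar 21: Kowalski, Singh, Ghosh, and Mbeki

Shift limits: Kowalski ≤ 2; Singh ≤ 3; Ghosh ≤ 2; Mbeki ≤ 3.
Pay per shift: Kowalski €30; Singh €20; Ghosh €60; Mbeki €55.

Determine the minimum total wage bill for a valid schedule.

€350

Mar 17 can only be covered by Kowalski and Singh, so that assignment is forced.
Mar 19 can only be covered by Ghosh and Mbeki, so that assignment is forced.
Mar 20 can only be covered by Singh and Ghosh, so that assignment is forced.
Picking the cheapest available agent for each shift independently would cost €305, but that ignores the shift limits.
An optimal schedule: Mar 16→Kowalski, Mar 17→Kowalski+Singh, Mar 18→Singh, Mar 19→Ghosh+Mbeki, Mar 20→Singh+Ghosh, Mar 21→Mbeki.
Total: 30 + 30 + 20 + 20 + 60 + 55 + 20 + 60 + 55 = €350.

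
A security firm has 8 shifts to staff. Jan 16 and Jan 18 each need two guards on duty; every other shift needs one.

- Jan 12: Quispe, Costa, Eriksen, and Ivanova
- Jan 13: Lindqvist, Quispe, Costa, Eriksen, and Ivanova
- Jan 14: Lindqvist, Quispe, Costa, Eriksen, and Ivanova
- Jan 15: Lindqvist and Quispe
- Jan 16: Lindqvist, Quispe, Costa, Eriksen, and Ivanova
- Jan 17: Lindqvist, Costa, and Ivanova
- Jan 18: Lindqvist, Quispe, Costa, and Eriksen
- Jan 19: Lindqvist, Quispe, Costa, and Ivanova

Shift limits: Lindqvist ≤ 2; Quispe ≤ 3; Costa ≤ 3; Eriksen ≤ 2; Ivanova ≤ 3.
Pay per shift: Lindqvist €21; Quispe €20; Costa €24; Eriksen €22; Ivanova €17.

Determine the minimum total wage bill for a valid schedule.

Picking the cheapest available guard for each shift independently would cost €183, but that ignores the shift limits.
An optimal schedule: Jan 12→Ivanova, Jan 13→Quispe, Jan 14→Quispe, Jan 15→Quispe, Jan 16→Lindqvist+Eriksen, Jan 17→Ivanova, Jan 18→Lindqvist+Eriksen, Jan 19→Ivanova.
Total: 17 + 20 + 20 + 20 + 21 + 22 + 17 + 21 + 22 + 17 = €197.

€197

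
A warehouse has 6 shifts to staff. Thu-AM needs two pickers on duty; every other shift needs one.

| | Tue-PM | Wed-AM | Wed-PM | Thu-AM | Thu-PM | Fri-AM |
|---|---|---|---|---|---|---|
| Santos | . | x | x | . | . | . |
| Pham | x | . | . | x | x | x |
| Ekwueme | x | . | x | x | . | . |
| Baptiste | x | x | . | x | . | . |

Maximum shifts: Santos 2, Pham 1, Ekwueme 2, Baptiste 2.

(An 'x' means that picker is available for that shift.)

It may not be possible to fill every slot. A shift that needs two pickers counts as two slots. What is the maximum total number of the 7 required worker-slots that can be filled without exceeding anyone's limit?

6

Total capacity across all pickers is 2+1+2+2 = 7, and 7 slots are needed, so at most 7 can be filled.
Shifts {Thu-PM, Fri-AM} need 2 slots but only Pham are available for them, supplying at most 1 — so at least 1 slot must go unfilled.
An assignment achieving 6: Tue-PM→Ekwueme, Wed-AM→Santos, Wed-PM→Santos, Thu-AM→Ekwueme+Baptiste, Thu-PM→Pham.
Loads: Santos 2/2, Pham 1/1, Ekwueme 2/2, Baptiste 1/2.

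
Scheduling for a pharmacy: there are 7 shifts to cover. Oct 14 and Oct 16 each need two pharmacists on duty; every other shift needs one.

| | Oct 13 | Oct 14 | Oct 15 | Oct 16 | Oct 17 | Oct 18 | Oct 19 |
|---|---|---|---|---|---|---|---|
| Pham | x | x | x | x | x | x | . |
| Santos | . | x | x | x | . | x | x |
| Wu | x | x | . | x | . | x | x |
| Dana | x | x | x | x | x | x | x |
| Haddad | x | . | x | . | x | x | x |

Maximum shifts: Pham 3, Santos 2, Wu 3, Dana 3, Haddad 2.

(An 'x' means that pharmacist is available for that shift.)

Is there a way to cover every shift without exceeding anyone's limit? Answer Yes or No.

Yes

One valid schedule: Oct 13→Pham, Oct 14→Wu+Dana, Oct 15→Pham, Oct 16→Wu+Dana, Oct 17→Pham, Oct 18→Santos, Oct 19→Santos.
Loads: Pham 3/3, Santos 2/2, Wu 2/3, Dana 2/3, Haddad 0/2 — all within limits.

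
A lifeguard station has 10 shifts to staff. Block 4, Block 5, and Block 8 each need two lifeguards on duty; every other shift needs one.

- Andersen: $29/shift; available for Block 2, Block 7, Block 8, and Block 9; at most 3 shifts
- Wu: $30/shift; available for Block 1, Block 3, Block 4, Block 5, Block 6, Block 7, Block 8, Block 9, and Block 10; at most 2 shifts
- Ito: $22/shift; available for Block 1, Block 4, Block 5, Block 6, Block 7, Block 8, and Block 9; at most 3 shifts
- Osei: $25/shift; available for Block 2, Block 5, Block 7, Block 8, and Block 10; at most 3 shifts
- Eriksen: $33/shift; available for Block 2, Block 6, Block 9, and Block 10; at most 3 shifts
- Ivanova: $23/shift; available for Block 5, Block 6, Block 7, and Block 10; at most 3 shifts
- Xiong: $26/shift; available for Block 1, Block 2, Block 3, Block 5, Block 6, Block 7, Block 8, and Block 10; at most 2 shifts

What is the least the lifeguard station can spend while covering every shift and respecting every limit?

$321

Block 4 can only be covered by Wu and Ito, so that assignment is forced.
Picking the cheapest available lifeguard for each shift independently would cost $306, but that ignores the shift limits.
An optimal schedule: Block 1→Ito, Block 2→Osei, Block 3→Xiong, Block 4→Ito+Wu, Block 5→Osei+Xiong, Block 6→Ivanova, Block 7→Ivanova, Block 8→Osei+Andersen, Block 9→Ito, Block 10→Ivanova.
Total: 22 + 25 + 26 + 22 + 30 + 25 + 26 + 23 + 23 + 25 + 29 + 22 + 23 = $321.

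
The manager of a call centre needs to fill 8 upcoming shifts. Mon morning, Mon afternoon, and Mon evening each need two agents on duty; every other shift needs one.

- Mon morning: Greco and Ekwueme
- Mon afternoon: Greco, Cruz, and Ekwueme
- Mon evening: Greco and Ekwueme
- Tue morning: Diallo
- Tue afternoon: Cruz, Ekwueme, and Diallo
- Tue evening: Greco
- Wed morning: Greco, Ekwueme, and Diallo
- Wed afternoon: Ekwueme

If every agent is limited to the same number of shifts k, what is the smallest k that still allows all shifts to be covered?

With 4 agents and 11 worker-slots to fill, someone must work at least ⌈11/4⌉ = 3 shifts, so k ≥ 3.
k = 3 fails: Shifts {Mon morning, Mon afternoon, Mon evening, Tue evening, Wed afternoon} need 8 worker-slots in total, but the agents available for any of those shifts (Greco, Cruz, and Ekwueme) can supply at most 7 among them. So no valid schedule exists.
k = 4 works: Mon morning→Greco+Ekwueme, Mon afternoon→Greco+Cruz, Mon evening→Greco+Ekwueme, Tue morning→Diallo, Tue afternoon→Cruz, Tue evening→Greco, Wed morning→Ekwueme, Wed afternoon→Ekwueme.
Loads: Greco 4, Cruz 2, Ekwueme 4, Diallo 1 — all ≤ 4.

4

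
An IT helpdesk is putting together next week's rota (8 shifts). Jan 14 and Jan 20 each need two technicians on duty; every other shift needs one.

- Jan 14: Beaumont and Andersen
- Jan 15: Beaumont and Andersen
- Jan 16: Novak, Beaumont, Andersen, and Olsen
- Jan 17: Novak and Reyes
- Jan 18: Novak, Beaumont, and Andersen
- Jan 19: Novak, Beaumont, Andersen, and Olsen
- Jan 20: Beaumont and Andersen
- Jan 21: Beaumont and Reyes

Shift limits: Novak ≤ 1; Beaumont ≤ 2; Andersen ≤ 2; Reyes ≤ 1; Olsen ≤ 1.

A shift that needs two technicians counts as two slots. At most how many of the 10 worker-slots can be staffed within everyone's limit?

7

Total capacity across all technicians is 1+2+2+1+1 = 7, and 10 slots are needed, so at most 7 can be filled.
An assignment achieving 7: Jan 14→Beaumont+Andersen, Jan 15→Beaumont, Jan 16→Olsen, Jan 17→Novak, Jan 20→Andersen, Jan 21→Reyes.
Loads: Novak 1/1, Beaumont 2/2, Andersen 2/2, Reyes 1/1, Olsen 1/1.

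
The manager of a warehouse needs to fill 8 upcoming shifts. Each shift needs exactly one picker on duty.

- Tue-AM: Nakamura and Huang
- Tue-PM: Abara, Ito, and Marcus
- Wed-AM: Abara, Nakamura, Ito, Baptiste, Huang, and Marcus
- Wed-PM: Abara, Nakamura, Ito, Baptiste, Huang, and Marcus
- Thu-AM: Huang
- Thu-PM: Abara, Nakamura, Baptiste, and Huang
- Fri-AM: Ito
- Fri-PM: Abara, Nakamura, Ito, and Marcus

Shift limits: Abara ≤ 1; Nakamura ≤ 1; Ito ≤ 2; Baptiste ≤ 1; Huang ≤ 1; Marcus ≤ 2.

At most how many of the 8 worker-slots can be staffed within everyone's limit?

8

Total capacity across all pickers is 1+1+2+1+1+2 = 8, and 8 slots are needed, so at most 8 can be filled.
An assignment achieving 8: Tue-AM→Nakamura, Tue-PM→Abara, Wed-AM→Marcus, Wed-PM→Marcus, Thu-AM→Huang, Thu-PM→Baptiste, Fri-AM→Ito, Fri-PM→Ito.
Loads: Abara 1/1, Nakamura 1/1, Ito 2/2, Baptiste 1/1, Huang 1/1, Marcus 2/2.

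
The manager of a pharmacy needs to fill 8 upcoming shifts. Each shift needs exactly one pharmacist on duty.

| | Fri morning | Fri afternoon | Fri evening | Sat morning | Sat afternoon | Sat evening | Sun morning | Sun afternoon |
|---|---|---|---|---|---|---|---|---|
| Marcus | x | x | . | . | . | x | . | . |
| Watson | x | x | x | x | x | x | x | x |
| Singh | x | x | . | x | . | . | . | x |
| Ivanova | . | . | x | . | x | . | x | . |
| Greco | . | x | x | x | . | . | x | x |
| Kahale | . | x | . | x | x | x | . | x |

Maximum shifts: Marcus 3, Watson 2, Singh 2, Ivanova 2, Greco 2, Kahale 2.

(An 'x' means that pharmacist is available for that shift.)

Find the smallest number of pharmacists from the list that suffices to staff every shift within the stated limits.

4

8 slots to fill and no one can take more than 3, so at least ⌈8/3⌉ = 3 pharmacists are needed.
Any 3 pharmacists together have capacity at most 3+2+2 = 7 < 8 slots, so 3 can never suffice.
Marcus, Watson, Singh, and Ivanova alone can cover everything: Fri morning→Marcus, Fri afternoon→Marcus, Fri evening→Watson, Sat morning→Watson, Sat afternoon→Ivanova, Sat evening→Marcus, Sun morning→Ivanova, Sun afternoon→Singh.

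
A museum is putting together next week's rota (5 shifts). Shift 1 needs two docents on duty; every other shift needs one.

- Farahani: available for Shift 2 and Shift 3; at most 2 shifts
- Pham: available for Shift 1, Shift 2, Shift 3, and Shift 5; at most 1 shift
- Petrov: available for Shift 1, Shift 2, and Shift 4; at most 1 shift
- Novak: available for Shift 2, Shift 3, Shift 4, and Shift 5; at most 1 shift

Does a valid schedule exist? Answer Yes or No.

No

Shifts {Shift 1, Shift 4, Shift 5} need 4 worker-slots in total, but the docents available for any of those shifts (Pham, Petrov, and Novak) can supply at most 3 among them. So no valid schedule exists.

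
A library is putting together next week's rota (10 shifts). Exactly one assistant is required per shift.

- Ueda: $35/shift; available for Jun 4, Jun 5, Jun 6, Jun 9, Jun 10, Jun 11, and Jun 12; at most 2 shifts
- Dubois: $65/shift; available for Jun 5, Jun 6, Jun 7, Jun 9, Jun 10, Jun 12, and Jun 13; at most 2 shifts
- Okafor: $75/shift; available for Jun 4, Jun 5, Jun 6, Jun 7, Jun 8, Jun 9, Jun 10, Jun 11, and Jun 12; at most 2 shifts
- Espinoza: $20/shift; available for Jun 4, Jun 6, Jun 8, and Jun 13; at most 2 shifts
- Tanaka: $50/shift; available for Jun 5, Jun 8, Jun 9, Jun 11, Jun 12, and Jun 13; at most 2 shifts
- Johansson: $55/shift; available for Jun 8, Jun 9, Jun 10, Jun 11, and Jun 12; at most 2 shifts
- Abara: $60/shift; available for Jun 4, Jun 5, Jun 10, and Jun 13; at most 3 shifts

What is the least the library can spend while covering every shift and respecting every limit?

Picking the cheapest available assistant for each shift independently would cost $320, but that ignores the shift limits.
An optimal schedule: Jun 4→Espinoza, Jun 5→Ueda, Jun 6→Espinoza, Jun 7→Dubois, Jun 8→Tanaka, Jun 9→Johansson, Jun 10→Abara, Jun 11→Ueda, Jun 12→Johansson, Jun 13→Tanaka.
Total: 20 + 35 + 20 + 65 + 50 + 55 + 60 + 35 + 55 + 50 = $445.

$445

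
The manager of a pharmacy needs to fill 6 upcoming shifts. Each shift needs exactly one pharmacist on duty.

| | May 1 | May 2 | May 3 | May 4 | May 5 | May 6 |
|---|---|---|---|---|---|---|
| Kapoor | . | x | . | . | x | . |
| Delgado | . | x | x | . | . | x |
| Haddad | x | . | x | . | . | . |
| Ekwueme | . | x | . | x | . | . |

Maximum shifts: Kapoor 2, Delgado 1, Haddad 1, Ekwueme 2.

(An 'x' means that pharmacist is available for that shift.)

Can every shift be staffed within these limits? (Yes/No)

Total capacity is 6 and 6 slots are needed, so capacity alone doesn't rule it out.
Shifts {May 1, May 3, May 6} need 3 worker-slots in total, but the pharmacists available for any of those shifts (Delgado and Haddad) can supply at most 2 among them. So no valid schedule exists.

No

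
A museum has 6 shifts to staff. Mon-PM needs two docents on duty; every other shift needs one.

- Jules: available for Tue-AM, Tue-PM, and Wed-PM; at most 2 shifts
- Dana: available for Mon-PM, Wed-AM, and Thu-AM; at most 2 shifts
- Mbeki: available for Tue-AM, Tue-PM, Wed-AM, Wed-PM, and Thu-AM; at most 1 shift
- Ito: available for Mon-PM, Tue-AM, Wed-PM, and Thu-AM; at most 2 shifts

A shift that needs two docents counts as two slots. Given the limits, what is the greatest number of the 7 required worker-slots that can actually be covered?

7

Total capacity across all docents is 2+2+1+2 = 7, and 7 slots are needed, so at most 7 can be filled.
An assignment achieving 7: Mon-PM→Dana+Ito, Tue-AM→Jules, Tue-PM→Jules, Wed-AM→Dana, Wed-PM→Mbeki, Thu-AM→Ito.
Loads: Jules 2/2, Dana 2/2, Mbeki 1/1, Ito 2/2.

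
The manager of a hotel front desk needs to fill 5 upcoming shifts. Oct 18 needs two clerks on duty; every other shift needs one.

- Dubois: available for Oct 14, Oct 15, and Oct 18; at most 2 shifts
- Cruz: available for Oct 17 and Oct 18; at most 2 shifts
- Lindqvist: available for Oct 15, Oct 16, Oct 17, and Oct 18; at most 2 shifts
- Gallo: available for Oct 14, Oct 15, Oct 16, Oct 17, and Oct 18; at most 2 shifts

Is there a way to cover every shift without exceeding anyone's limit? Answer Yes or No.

One valid schedule: Oct 14→Dubois, Oct 15→Dubois, Oct 16→Lindqvist, Oct 17→Cruz, Oct 18→Cruz+Lindqvist.
Loads: Dubois 2/2, Cruz 2/2, Lindqvist 2/2, Gallo 0/2 — all within limits.

Yes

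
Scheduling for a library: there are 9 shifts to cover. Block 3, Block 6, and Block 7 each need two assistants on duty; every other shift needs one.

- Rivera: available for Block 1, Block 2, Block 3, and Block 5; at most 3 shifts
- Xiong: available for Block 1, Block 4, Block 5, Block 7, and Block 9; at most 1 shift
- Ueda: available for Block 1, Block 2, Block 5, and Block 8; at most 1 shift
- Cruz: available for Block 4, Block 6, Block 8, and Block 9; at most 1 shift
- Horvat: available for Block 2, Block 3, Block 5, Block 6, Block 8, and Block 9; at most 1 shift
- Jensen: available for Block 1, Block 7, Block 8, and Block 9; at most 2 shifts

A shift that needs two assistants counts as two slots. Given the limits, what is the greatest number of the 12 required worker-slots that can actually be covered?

Total capacity across all assistants is 3+1+1+1+1+2 = 9, and 12 slots are needed, so at most 9 can be filled.
An assignment achieving 9: Block 1→Rivera, Block 2→Rivera, Block 3→Rivera+Horvat, Block 4→Xiong, Block 5→Ueda, Block 6→Cruz, Block 7→Jensen, Block 8→Jensen.
Loads: Rivera 3/3, Xiong 1/1, Ueda 1/1, Cruz 1/1, Horvat 1/1, Jensen 2/2.

9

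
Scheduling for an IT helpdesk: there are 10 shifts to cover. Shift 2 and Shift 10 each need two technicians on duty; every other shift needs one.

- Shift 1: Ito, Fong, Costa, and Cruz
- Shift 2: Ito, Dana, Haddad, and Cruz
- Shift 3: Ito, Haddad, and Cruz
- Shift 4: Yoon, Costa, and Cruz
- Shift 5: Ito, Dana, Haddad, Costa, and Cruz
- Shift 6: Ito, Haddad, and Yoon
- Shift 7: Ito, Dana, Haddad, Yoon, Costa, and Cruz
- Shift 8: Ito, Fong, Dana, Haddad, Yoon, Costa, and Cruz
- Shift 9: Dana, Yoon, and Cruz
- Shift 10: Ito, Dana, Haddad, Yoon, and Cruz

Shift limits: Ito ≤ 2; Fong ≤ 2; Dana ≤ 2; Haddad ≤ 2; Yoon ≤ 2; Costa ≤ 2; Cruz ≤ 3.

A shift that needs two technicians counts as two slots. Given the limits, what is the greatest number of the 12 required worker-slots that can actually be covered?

Total capacity across all technicians is 2+2+2+2+2+2+3 = 15, and 12 slots are needed, so at most 12 can be filled.
An assignment achieving 12: Shift 1→Fong, Shift 2→Dana+Haddad, Shift 3→Ito, Shift 4→Yoon, Shift 5→Haddad, Shift 6→Ito, Shift 7→Costa, Shift 8→Fong, Shift 9→Dana, Shift 10→Yoon+Cruz.
Loads: Ito 2/2, Fong 2/2, Dana 2/2, Haddad 2/2, Yoon 2/2, Costa 1/2, Cruz 1/3.

12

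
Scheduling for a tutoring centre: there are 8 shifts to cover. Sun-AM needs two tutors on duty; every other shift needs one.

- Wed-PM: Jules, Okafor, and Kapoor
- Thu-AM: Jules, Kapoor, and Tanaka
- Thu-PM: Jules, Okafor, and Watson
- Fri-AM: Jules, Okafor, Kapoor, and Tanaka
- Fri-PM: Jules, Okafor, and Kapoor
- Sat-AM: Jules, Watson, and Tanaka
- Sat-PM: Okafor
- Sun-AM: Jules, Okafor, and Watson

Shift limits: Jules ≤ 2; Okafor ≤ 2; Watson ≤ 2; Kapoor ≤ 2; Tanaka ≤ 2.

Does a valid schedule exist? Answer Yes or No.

Yes

Sat-PM can only be covered by Okafor, so that assignment is forced.
One valid schedule: Wed-PM→Jules, Thu-AM→Jules, Thu-PM→Watson, Fri-AM→Kapoor, Fri-PM→Kapoor, Sat-AM→Tanaka, Sat-PM→Okafor, Sun-AM→Okafor+Watson.
Loads: Jules 2/2, Okafor 2/2, Watson 2/2, Kapoor 2/2, Tanaka 1/2 — all within limits.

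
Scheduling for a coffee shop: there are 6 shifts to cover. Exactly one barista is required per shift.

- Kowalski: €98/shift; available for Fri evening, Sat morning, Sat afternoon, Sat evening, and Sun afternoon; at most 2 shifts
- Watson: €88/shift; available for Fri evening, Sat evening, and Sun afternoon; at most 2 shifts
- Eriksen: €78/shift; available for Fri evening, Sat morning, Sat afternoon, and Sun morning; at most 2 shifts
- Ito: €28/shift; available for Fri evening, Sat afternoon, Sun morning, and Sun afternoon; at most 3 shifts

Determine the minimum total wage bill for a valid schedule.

€328

Picking the cheapest available barista for each shift independently would cost €278, but that ignores the shift limits.
An optimal schedule: Fri evening→Eriksen, Sat morning→Eriksen, Sat afternoon→Ito, Sat evening→Watson, Sun morning→Ito, Sun afternoon→Ito.
Total: 78 + 78 + 28 + 88 + 28 + 28 = €328.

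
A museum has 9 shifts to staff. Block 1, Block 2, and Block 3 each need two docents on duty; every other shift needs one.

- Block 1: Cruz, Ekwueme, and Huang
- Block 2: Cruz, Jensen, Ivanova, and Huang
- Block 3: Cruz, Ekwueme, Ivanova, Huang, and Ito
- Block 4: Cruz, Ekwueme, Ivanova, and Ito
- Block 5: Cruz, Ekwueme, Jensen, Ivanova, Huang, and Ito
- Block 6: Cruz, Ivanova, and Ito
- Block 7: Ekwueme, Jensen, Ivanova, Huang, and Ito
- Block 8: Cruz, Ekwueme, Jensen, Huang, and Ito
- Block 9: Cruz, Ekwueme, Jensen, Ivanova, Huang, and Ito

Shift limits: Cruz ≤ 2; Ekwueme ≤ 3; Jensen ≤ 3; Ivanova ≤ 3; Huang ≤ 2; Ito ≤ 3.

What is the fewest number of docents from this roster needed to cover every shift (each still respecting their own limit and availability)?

5

12 slots to fill and no one can take more than 3, so at least ⌈12/3⌉ = 4 docents are needed.
No set of 4 docents can cover every shift (each such set leaves at least one shift with no one available or exceeds a cap).
Cruz, Ekwueme, Jensen, Ivanova, and Huang alone can cover everything: Block 1→Cruz+Ekwueme, Block 2→Ivanova+Huang, Block 3→Ivanova+Huang, Block 4→Ekwueme, Block 5→Jensen, Block 6→Cruz, Block 7→Ekwueme, Block 8→Jensen, Block 9→Jensen.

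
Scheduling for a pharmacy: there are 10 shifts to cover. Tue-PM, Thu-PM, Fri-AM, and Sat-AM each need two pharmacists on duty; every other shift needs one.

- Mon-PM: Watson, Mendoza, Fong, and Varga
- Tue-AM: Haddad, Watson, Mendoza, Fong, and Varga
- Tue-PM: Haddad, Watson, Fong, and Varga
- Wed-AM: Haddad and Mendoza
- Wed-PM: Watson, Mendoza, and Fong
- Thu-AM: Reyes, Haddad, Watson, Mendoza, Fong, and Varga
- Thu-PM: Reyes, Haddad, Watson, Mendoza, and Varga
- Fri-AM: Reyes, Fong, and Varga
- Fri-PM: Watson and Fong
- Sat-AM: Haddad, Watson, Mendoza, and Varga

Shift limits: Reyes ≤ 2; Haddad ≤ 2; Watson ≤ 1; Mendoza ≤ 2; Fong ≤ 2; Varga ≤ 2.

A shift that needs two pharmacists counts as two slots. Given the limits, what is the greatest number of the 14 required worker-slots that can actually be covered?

Total capacity across all pharmacists is 2+2+1+2+2+2 = 11, and 14 slots are needed, so at most 11 can be filled.
An assignment achieving 11: Mon-PM→Mendoza, Tue-AM→Varga, Tue-PM→Haddad+Fong, Wed-AM→Haddad, Wed-PM→Mendoza, Thu-PM→Reyes, Fri-AM→Reyes+Fong, Fri-PM→Watson, Sat-AM→Varga.
Loads: Reyes 2/2, Haddad 2/2, Watson 1/1, Mendoza 2/2, Fong 2/2, Varga 2/2.

11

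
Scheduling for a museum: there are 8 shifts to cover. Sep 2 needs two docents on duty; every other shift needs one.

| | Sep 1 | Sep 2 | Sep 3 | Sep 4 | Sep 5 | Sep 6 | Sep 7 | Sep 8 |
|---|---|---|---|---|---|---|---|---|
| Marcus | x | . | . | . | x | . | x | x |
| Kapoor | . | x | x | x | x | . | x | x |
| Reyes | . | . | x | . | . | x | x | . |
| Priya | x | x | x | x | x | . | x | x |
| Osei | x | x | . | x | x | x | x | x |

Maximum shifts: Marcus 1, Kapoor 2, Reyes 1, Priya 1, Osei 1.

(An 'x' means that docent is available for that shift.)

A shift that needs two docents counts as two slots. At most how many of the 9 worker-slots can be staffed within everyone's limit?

6

Total capacity across all docents is 1+2+1+1+1 = 6, and 9 slots are needed, so at most 6 can be filled.
An assignment achieving 6: Sep 1→Marcus, Sep 2→Kapoor+Priya, Sep 3→Kapoor, Sep 4→Osei, Sep 6→Reyes.
Loads: Marcus 1/1, Kapoor 2/2, Reyes 1/1, Priya 1/1, Osei 1/1.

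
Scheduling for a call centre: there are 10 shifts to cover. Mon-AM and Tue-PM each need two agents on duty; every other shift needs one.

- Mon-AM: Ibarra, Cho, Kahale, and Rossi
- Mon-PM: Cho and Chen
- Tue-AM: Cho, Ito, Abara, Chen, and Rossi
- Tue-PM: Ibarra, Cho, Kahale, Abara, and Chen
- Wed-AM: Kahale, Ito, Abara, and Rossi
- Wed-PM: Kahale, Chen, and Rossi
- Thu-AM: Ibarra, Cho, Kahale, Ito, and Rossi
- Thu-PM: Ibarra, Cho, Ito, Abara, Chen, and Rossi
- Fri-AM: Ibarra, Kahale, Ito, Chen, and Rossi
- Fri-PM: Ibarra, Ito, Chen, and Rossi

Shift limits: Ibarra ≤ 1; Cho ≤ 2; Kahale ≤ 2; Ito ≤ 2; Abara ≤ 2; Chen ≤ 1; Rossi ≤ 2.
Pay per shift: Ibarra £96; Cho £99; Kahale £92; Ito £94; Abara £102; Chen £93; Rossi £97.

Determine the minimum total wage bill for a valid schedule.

Picking the cheapest available agent for each shift independently would cost £1113, but that ignores the shift limits.
An optimal schedule: Mon-AM→Cho+Rossi, Mon-PM→Cho, Tue-AM→Ito, Tue-PM→Abara+Chen, Wed-AM→Kahale, Wed-PM→Kahale, Thu-AM→Ito, Thu-PM→Abara, Fri-AM→Rossi, Fri-PM→Ibarra.
Total: 99 + 97 + 99 + 94 + 102 + 93 + 92 + 92 + 94 + 102 + 97 + 96 = £1157.

£1157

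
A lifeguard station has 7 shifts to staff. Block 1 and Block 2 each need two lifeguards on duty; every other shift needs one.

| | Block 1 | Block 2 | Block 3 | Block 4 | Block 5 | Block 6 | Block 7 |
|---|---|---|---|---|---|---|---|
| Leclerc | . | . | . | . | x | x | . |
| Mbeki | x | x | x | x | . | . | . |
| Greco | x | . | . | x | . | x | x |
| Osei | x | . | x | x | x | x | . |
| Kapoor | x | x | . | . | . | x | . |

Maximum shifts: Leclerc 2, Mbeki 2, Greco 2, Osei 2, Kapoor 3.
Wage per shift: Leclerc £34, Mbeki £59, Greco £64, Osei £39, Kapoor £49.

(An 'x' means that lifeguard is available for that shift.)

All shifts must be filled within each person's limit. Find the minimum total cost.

£426

Block 2 can only be covered by Mbeki and Kapoor, so that assignment is forced.
Block 7 can only be covered by Greco, so that assignment is forced.
Picking the cheapest available lifeguard for each shift independently would cost £406, but that ignores the shift limits.
An optimal schedule: Block 1→Kapoor+Mbeki, Block 2→Kapoor+Mbeki, Block 3→Osei, Block 4→Osei, Block 5→Leclerc, Block 6→Leclerc, Block 7→Greco.
Total: 49 + 59 + 49 + 59 + 39 + 39 + 34 + 34 + 64 = £426.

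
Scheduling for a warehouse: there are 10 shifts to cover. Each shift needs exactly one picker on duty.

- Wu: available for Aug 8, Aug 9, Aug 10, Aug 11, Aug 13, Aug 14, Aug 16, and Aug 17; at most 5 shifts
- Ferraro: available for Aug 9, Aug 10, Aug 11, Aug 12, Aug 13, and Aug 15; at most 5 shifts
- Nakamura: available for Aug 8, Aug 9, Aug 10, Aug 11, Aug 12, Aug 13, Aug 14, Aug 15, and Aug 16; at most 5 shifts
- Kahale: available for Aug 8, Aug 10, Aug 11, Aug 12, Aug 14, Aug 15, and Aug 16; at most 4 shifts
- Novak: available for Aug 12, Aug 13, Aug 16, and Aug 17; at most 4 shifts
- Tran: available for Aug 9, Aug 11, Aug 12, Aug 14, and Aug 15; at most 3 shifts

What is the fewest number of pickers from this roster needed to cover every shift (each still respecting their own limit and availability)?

2

10 slots to fill and no one can take more than 5, so at least ⌈10/5⌉ = 2 pickers are needed.
Wu and Ferraro alone can cover everything: Aug 8→Wu, Aug 9→Wu, Aug 10→Ferraro, Aug 11→Ferraro, Aug 12→Ferraro, Aug 13→Ferraro, Aug 14→Wu, Aug 15→Ferraro, Aug 16→Wu, Aug 17→Wu.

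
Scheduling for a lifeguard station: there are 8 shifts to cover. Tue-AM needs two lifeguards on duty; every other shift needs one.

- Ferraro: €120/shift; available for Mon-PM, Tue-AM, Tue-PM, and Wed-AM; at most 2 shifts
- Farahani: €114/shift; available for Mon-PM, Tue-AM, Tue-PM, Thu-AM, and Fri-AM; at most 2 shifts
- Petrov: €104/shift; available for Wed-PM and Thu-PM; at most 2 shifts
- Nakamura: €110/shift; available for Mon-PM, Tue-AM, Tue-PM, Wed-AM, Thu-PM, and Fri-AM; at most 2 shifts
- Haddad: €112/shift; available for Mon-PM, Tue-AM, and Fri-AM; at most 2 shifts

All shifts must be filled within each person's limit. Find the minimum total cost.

€1000

Wed-PM can only be covered by Petrov, so that assignment is forced.
Thu-AM can only be covered by Farahani, so that assignment is forced.
Picking the cheapest available lifeguard for each shift independently would cost €984, but that ignores the shift limits.
An optimal schedule: Mon-PM→Haddad, Tue-AM→Farahani+Ferraro, Tue-PM→Nakamura, Wed-AM→Nakamura, Wed-PM→Petrov, Thu-AM→Farahani, Thu-PM→Petrov, Fri-AM→Haddad.
Total: 112 + 114 + 120 + 110 + 110 + 104 + 114 + 104 + 112 = €1000.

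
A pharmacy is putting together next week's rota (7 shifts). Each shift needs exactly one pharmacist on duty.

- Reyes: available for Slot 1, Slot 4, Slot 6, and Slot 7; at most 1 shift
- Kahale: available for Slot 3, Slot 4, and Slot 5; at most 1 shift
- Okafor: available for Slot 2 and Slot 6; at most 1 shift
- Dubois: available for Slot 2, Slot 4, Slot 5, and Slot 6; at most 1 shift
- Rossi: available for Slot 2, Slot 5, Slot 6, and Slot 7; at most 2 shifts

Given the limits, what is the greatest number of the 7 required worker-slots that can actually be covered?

6

Total capacity across all pharmacists is 1+1+1+1+2 = 6, and 7 slots are needed, so at most 6 can be filled.
An assignment achieving 6: Slot 1→Reyes, Slot 2→Okafor, Slot 3→Kahale, Slot 4→Dubois, Slot 5→Rossi, Slot 7→Rossi.
Loads: Reyes 1/1, Kahale 1/1, Okafor 1/1, Dubois 1/1, Rossi 2/2.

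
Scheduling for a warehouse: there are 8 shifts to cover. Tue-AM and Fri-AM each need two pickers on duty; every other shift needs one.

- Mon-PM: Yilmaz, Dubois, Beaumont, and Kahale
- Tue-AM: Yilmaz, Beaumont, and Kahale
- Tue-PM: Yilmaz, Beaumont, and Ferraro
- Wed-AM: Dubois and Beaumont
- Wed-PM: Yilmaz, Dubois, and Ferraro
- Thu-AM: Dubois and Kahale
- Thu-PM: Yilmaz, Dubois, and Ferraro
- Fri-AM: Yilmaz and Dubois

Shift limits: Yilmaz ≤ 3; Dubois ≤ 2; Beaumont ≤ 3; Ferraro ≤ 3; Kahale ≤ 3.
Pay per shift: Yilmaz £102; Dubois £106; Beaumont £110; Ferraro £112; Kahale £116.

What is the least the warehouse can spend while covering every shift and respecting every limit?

£1072

Fri-AM can only be covered by Yilmaz and Dubois, so that assignment is forced.
Picking the cheapest available picker for each shift independently would cost £1040, but that ignores the shift limits.
An optimal schedule: Mon-PM→Beaumont, Tue-AM→Yilmaz+Beaumont, Tue-PM→Yilmaz, Wed-AM→Beaumont, Wed-PM→Ferraro, Thu-AM→Dubois, Thu-PM→Ferraro, Fri-AM→Yilmaz+Dubois.
Total: 110 + 102 + 110 + 102 + 110 + 112 + 106 + 112 + 102 + 106 = £1072.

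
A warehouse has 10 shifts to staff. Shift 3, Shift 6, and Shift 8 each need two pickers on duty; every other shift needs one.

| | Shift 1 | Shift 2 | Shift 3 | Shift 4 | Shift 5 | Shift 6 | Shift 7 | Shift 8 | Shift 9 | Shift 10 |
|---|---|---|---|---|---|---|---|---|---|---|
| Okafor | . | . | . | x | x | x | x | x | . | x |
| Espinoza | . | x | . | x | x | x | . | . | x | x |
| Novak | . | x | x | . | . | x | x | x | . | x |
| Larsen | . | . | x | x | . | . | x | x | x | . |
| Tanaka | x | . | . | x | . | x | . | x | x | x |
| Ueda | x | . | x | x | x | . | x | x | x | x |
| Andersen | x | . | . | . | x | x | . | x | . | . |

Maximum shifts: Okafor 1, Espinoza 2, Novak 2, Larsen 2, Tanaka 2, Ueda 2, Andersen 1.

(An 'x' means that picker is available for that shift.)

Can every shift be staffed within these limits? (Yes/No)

Total capacity is 1+2+2+2+2+2+1 = 12 but 13 worker-slots are needed — infeasible.

No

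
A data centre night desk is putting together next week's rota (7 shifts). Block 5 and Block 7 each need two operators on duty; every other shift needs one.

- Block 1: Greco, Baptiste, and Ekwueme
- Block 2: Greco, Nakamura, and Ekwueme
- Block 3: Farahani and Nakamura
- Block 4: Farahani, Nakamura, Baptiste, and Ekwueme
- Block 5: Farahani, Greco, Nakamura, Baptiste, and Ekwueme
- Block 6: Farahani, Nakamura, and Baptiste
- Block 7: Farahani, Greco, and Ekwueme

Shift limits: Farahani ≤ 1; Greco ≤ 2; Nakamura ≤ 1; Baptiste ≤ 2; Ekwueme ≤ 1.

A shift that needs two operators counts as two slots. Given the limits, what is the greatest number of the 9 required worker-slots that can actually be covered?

Total capacity across all operators is 1+2+1+2+1 = 7, and 9 slots are needed, so at most 7 can be filled.
An assignment achieving 7: Block 1→Greco, Block 2→Greco, Block 3→Farahani, Block 4→Baptiste, Block 5→Baptiste, Block 6→Nakamura, Block 7→Ekwueme.
Loads: Farahani 1/1, Greco 2/2, Nakamura 1/1, Baptiste 2/2, Ekwueme 1/1.

7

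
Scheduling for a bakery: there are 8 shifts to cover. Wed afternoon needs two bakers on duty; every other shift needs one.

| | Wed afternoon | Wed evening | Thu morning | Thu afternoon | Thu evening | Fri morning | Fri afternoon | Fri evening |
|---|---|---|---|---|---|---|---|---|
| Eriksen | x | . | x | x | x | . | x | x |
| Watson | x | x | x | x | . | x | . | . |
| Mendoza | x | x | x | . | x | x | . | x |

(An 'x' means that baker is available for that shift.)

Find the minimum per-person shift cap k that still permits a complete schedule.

With 3 bakers and 9 worker-slots to fill, someone must work at least ⌈9/3⌉ = 3 shifts, so k ≥ 3.
k = 3 works: Wed afternoon→Watson+Mendoza, Wed evening→Watson, Thu morning→Mendoza, Thu afternoon→Eriksen, Thu evening→Eriksen, Fri morning→Watson, Fri afternoon→Eriksen, Fri evening→Mendoza.
Loads: Eriksen 3, Watson 3, Mendoza 3 — all ≤ 3.

3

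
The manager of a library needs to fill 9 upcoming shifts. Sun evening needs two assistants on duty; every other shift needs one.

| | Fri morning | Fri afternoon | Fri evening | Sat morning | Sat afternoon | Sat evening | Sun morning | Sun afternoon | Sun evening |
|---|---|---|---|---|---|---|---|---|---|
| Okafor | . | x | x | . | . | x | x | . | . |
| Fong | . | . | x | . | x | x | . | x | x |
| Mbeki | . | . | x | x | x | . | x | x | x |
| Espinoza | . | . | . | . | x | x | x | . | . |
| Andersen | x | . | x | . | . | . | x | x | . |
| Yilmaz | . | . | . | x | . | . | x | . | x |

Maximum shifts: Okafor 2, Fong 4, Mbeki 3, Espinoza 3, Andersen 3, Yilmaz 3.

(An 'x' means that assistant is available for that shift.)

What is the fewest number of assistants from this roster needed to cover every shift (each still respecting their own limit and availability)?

10 slots to fill and no one can take more than 4, so at least ⌈10/4⌉ = 3 assistants are needed.
Shifts {Fri morning, Fri afternoon, Sun evening} need 4 slots, but among the assistants available for them (Okafor, Fong, Mbeki, Andersen, and Yilmaz) any 3 together supply at most 3. So 3 assistants are not enough.
Okafor, Fong, Mbeki, and Andersen alone can cover everything: Fri morning→Andersen, Fri afternoon→Okafor, Fri evening→Fong, Sat morning→Mbeki, Sat afternoon→Fong, Sat evening→Okafor, Sun morning→Mbeki, Sun afternoon→Fong, Sun evening→Fong+Mbeki.

4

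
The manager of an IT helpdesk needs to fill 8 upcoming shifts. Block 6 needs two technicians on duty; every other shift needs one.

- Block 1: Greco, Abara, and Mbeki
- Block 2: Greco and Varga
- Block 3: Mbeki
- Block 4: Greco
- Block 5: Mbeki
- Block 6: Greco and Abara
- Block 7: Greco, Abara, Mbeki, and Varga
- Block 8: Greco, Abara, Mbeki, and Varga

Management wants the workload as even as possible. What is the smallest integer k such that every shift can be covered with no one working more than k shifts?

With 4 technicians and 9 worker-slots to fill, someone must work at least ⌈9/4⌉ = 3 shifts, so k ≥ 3.
k = 3 works: Block 1→Abara, Block 2→Greco, Block 3→Mbeki, Block 4→Greco, Block 5→Mbeki, Block 6→Greco+Abara, Block 7→Abara, Block 8→Mbeki.
Loads: Greco 3, Abara 3, Mbeki 3, Varga 0 — all ≤ 3.

3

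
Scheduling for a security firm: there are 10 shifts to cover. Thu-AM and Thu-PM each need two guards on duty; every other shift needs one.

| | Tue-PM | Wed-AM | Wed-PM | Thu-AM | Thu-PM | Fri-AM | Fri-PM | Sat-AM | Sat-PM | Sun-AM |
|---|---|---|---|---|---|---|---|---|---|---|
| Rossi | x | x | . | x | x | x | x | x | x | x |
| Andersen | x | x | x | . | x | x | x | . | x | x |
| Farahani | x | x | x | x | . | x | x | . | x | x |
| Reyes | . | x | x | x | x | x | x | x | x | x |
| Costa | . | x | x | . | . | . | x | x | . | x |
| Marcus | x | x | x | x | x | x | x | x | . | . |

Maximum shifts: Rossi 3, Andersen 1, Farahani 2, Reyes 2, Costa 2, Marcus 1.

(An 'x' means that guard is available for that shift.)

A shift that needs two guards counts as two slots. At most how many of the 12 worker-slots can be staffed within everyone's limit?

11

Total capacity across all guards is 3+1+2+2+2+1 = 11, and 12 slots are needed, so at most 11 can be filled.
An assignment achieving 11: Tue-PM→Rossi, Wed-AM→Costa, Wed-PM→Reyes, Thu-AM→Rossi+Farahani, Thu-PM→Rossi+Andersen, Fri-AM→Marcus, Sat-AM→Reyes, Sat-PM→Farahani, Sun-AM→Costa.
Loads: Rossi 3/3, Andersen 1/1, Farahani 2/2, Reyes 2/2, Costa 2/2, Marcus 1/1.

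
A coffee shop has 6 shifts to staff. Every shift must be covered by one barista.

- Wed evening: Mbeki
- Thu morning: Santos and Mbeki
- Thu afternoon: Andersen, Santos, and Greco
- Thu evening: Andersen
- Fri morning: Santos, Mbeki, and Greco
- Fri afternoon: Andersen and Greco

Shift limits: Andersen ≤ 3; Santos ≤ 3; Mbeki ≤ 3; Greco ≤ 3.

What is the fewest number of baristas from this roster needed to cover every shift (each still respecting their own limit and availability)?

2

6 slots to fill and no one can take more than 3, so at least ⌈6/3⌉ = 2 baristas are needed.
Andersen and Mbeki alone can cover everything: Wed evening→Mbeki, Thu morning→Mbeki, Thu afternoon→Andersen, Thu evening→Andersen, Fri morning→Mbeki, Fri afternoon→Andersen.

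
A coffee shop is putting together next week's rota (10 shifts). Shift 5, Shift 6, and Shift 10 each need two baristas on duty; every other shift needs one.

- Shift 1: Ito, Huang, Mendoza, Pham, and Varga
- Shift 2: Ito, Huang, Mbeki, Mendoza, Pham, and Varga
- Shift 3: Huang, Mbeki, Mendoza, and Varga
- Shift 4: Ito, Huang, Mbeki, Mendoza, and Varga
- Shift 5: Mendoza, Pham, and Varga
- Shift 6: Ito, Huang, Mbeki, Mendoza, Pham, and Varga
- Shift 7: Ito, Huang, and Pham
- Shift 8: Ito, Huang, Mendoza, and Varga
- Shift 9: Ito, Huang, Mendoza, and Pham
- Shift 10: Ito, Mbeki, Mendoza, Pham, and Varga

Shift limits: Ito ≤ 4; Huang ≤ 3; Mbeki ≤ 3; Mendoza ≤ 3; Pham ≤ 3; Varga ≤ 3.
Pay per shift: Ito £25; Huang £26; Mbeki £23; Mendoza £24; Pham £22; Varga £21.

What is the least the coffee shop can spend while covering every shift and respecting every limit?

£295

Picking the cheapest available barista for each shift independently would cost £278, but that ignores the shift limits.
An optimal schedule: Shift 1→Mendoza, Shift 2→Mbeki, Shift 3→Varga, Shift 4→Mbeki, Shift 5→Varga+Pham, Shift 6→Mendoza+Ito, Shift 7→Pham, Shift 8→Varga, Shift 9→Pham, Shift 10→Mbeki+Mendoza.
Total: 24 + 23 + 21 + 23 + 21 + 22 + 24 + 25 + 22 + 21 + 22 + 23 + 24 = £295.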